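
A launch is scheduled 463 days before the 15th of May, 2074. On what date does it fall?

the 6th of February, 2073

Count 463 days before May 15, 2074:
February 6, 2073 → February 6, 2074: 365 days.
February 2074: 28 − 6 = 22 days remain (2074 is not a leap year, so February has 28 days).
Then March (31), April (30): 31 + 30 = 61 days.
May 1–15, 2074: 15 days.
Residual: 98 days.
Total: 463 days.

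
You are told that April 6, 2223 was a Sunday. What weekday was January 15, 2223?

Count forward from the earlier date (January 15, 2223) to the later (April 6, 2223):
January 2223: 31 − 15 = 16 days remain.
Then February 2223 (28), March (31): 28 + 31 = 59 days.
April 1–6, 2223: 6 days.
Total: 16 + 59 + 6 = 81 days.
81 mod 7 = 4, so 4 days before Sunday is Wednesday.

Wednesday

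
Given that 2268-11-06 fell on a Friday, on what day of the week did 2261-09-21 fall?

Count forward from the earlier date (September 21, 2261) to the later (November 6, 2268):
From September 21, 2261 to September 21, 2268: 7 years, of which 2 contain a Feb 29 — 5×365 + 2×366 = 2557 days.
September 2268: 30 − 21 = 9 days remain.
Then October (31): 31 days.
November 1–6, 2268: 6 days.
Residual: 46 days.
Total: 2603 days.
2603 mod 7 = 6, so 6 days before Friday is Saturday.

Saturday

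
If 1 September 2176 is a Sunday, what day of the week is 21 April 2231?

Day-of-year of September 1, 2176: 245.
Day-of-year of April 21, 2231: 111.
2176 has 366 days, so 366 − 245 = 121 days remain in 2176.
Full years 2177–2230: 42 common + 12 leap = 42×365 + 12×366 = 19722 days.
Total: 121 + 19722 + 111 = 19954 days.
19954 mod 7 = 4, so 4 days after Sunday is Thursday.

Thursday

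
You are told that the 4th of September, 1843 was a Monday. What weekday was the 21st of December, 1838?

Friday

Count forward from the earlier date (December 21, 1838) to the later (September 4, 1843):
December 21, 1838 → December 21, 1839: 365 days.
December 21, 1839 → December 21, 1840: 366 days (1840 is a leap year).
December 21, 1840 → December 21, 1841: 365 days.
December 21, 1841 → December 21, 1842: 365 days.
December 1842: 31 − 21 = 10 days remain.
Then January (31), February 1843 (28), March (31), April (30), May (31), June (30), July (31), August (31): 31 + 28 + 31 + 30 + 31 + 30 + 31 + 31 = 243 days.
September 1–4, 1843: 4 days.
Residual: 257 days.
Total: 1718 days.
1718 mod 7 = 3, so 3 days before Monday is Friday.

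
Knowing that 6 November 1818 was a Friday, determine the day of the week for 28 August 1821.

Tuesday

Day-of-year of November 6, 1818: 310.
Day-of-year of August 28, 1821: 240.
1818 has 365 days, so 365 − 310 = 55 days remain in 1818.
Full years: 1819: 365; 1820: 366. Sum = 731.
Total: 55 + 731 + 240 = 1026 days.
1026 mod 7 = 4, so 4 days after Friday is Tuesday.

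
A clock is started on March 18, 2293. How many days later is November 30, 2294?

March 18, 2293 → March 18, 2294: 365 days.
March 2294: 31 − 18 = 13 days remain.
Then April (30), May (31), June (30), July (31), August (31), September (30), October (31): 30 + 31 + 30 + 31 + 31 + 30 + 31 = 214 days.
November 1–30, 2294: 30 days.
Residual: 257 days.
Total: 622 days.

622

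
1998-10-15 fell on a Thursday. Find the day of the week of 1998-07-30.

Count forward from the earlier date (July 30, 1998) to the later (October 15, 1998):
July 1998: 31 − 30 = 1 day remains.
Then August (31), September (30): 31 + 30 = 61 days.
October 1–15, 1998: 15 days.
Total: 1 + 61 + 15 = 77 days.
77 is a multiple of 7, so 1998-07-30 falls on the same weekday: Thursday.

Thursday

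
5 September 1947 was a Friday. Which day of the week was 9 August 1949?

Tuesday

Day-of-year of September 5, 1947: 248.
Day-of-year of August 9, 1949: 221.
1947 has 365 days, so 365 − 248 = 117 days remain in 1947.
Full years: 1948: 366. Sum = 366.
Total: 117 + 366 + 221 = 704 days.
704 mod 7 = 4, so 4 days after Friday is Tuesday.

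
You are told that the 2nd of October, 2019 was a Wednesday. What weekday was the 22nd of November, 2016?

Tuesday

Count forward from the earlier date (November 22, 2016) to the later (October 2, 2019):
November 22, 2016 → November 22, 2017: 365 days.
November 22, 2017 → November 22, 2018: 365 days.
November 2018: 30 − 22 = 8 days remain.
Then 10 full months totalling 304 days.
October 1–2, 2019: 2 days.
Residual: 314 days.
Total: 1044 days.
1044 mod 7 = 1, so 1 day before Wednesday is Tuesday.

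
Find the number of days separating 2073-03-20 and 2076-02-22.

Day-of-year of March 20, 2073: 79.
Day-of-year of February 22, 2076: 53.
2073 has 365 days, so 365 − 79 = 286 days remain in 2073.
Full years: 2074: 365; 2075: 365. Sum = 730.
Total: 286 + 730 + 53 = 1069 days.

1069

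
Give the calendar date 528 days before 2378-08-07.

2377-02-25

Count 528 days before August 7, 2378:
February 2377: 28 − 25 = 3 days remain (2377 is not a leap year, so February has 28 days).
Then 17 full months totalling 518 days.
August 1–7, 2378: 7 days.
Total: 3 + 518 + 7 = 528 days.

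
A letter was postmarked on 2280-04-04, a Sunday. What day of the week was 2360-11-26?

From April 4, 2280 to April 4, 2360: 80 years, of which 19 contain a Feb 29 — 61×365 + 19×366 = 29219 days.
(2300 is not a leap year (divisible by 100 but not 400).)
April 2360: 30 − 4 = 26 days remain.
Then May (31), June (30), July (31), August (31), September (30), October (31): 31 + 30 + 31 + 31 + 30 + 31 = 184 days.
November 1–26, 2360: 26 days.
Residual: 236 days.
Total: 29455 days.
29455 mod 7 = 6, so 6 days after Sunday is Saturday.

Saturday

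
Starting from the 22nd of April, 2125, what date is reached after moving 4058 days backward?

the 13th of March, 2114

Count 4058 days before April 22, 2125:
Day-of-year of March 13, 2114: 72.
Day-of-year of April 22, 2125: 112.
2114 has 365 days, so 365 − 72 = 293 days remain in 2114.
Full years 2115–2124: 7 common + 3 leap = 7×365 + 3×366 = 3653 days.
Total: 293 + 3653 + 112 = 4058 days.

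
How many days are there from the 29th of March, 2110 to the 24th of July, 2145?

Day-of-year of March 29, 2110: 88.
Day-of-year of July 24, 2145: 205.
2110 has 365 days, so 365 − 88 = 277 days remain in 2110.
Full years 2111–2144: 25 common + 9 leap = 25×365 + 9×366 = 12419 days.
Total: 277 + 12419 + 205 = 12901 days.

12901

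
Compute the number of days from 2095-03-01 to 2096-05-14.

440

March 2095: 31 − 1 = 30 days remain.
Then 13 full months totalling 396 days.
May 1–14, 2096: 14 days.
Total: 30 + 396 + 14 = 440 days.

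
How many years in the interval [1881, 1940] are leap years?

Years divisible by 4: 1884, 1888, …, 1940 — 15 in all.
Of these, 1900 is divisible by 100 but not 400, so not leap.
Leap years: 15 − 1 = 14.

14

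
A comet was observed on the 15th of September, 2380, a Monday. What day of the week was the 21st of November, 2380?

September 2380: 30 − 15 = 15 days remain.
Then October (31): 31 days.
November 1–21, 2380: 21 days.
Total: 15 + 31 + 21 = 67 days.
67 mod 7 = 4, so 4 days after Monday is Friday.

Friday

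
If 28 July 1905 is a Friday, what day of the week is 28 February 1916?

Day-of-year of July 28, 1905: 209.
Day-of-year of February 28, 1916: 59.
1905 has 365 days, so 365 − 209 = 156 days remain in 1905.
Full years 1906–1915: 8 common + 2 leap = 8×365 + 2×366 = 3652 days.
Total: 156 + 3652 + 59 = 3867 days.
3867 mod 7 = 3, so 3 days after Friday is Monday.

Monday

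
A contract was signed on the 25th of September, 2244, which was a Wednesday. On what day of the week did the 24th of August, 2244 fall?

Count forward from the earlier date (August 24, 2244) to the later (September 25, 2244):
August 2244: 31 − 24 = 7 days remain.
September 1–25, 2244: 25 days.
Total: 7 + 25 = 32 days.
32 mod 7 = 4, so 4 days before Wednesday is Saturday.

Saturday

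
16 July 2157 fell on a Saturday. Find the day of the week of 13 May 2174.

Friday

Day-of-year of July 16, 2157: 197.
Day-of-year of May 13, 2174: 133.
2157 has 365 days, so 365 − 197 = 168 days remain in 2157.
Full years 2158–2173: 12 common + 4 leap = 12×365 + 4×366 = 5844 days.
Total: 168 + 5844 + 133 = 6145 days.
6145 mod 7 = 6, so 6 days after Saturday is Friday.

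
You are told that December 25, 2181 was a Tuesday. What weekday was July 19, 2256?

Saturday

Day-of-year of December 25, 2181: 359.
Day-of-year of July 19, 2256: 201.
2181 has 365 days, so 365 − 359 = 6 days remain in 2181.
Full years 2182–2255: 57 common + 17 leap = 57×365 + 17×366 = 27027 days.
Total: 6 + 27027 + 201 = 27234 days.
27234 mod 7 = 4, so 4 days after Tuesday is Saturday.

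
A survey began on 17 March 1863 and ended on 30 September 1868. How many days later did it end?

2024

Day-of-year of March 17, 1863: 76.
Day-of-year of September 30, 1868: 274.
1863 has 365 days, so 365 − 76 = 289 days remain in 1863.
Full years: 1864: 366; 1865: 365; 1866: 365; 1867: 365. Sum = 1461.
Total: 289 + 1461 + 274 = 2024 days.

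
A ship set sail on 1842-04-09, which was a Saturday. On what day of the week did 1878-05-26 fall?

Sunday

From April 9, 1842 to April 9, 1878: 36 years, of which 9 contain a Feb 29 — 27×365 + 9×366 = 13149 days.
April 1878: 30 − 9 = 21 days remain.
May 1–26, 1878: 26 days.
Residual: 47 days.
Total: 13196 days.
13196 mod 7 = 1, so 1 day after Saturday is Sunday.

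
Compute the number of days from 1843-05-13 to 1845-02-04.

633

May 13, 1843 → May 13, 1844: 366 days (1844 is a leap year).
May 1844: 31 − 13 = 18 days remain.
Then June (30), July (31), August (31), September (30), October (31), November (30), December (31), January (31): 30 + 31 + 31 + 30 + 31 + 30 + 31 + 31 = 245 days.
February 1–4, 1845: 4 days (1845 is not a leap year).
Residual: 267 days.
Total: 633 days.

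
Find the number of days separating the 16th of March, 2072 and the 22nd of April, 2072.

March 2072: 31 − 16 = 15 days remain.
April 1–22, 2072: 22 days.
Total: 15 + 22 = 37 days.

37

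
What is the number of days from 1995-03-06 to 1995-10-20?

March 1995: 31 − 6 = 25 days remain.
Then April (30), May (31), June (30), July (31), August (31), September (30): 30 + 31 + 30 + 31 + 31 + 30 = 183 days.
October 1–20, 1995: 20 days.
Total: 25 + 183 + 20 = 228 days.

228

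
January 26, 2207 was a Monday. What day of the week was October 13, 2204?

Count forward from the earlier date (October 13, 2204) to the later (January 26, 2207):
Day-of-year of October 13, 2204: 287.
Day-of-year of January 26, 2207: 26.
2204 has 366 days, so 366 − 287 = 79 days remain in 2204.
Full years: 2205: 365; 2206: 365. Sum = 730.
Total: 79 + 730 + 26 = 835 days.
835 mod 7 = 2, so 2 days before Monday is Saturday.

Saturday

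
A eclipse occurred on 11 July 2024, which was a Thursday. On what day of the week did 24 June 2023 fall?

Count forward from the earlier date (June 24, 2023) to the later (July 11, 2024):
June 24, 2023 → June 24, 2024: 366 days (2024 is a leap year).
June 2024: 30 − 24 = 6 days remain.
July 1–11, 2024: 11 days.
Residual: 17 days.
Total: 383 days.
383 mod 7 = 5, so 5 days before Thursday is Saturday.

Saturday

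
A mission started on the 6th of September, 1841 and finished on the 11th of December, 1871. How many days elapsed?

Day-of-year of September 6, 1841: 249.
Day-of-year of December 11, 1871: 345.
1841 has 365 days, so 365 − 249 = 116 days remain in 1841.
Full years 1842–1870: 22 common + 7 leap = 22×365 + 7×366 = 10592 days.
Total: 116 + 10592 + 345 = 11053 days.

11053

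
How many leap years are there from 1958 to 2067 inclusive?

27

Years divisible by 4: 1960, 1964, …, 2064 — 27 in all.
2000 is divisible by 400, so still leap.
No century exceptions apply. Count: 27.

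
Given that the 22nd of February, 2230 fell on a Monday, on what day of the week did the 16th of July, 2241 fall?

Day-of-year of February 22, 2230: 53.
Day-of-year of July 16, 2241: 197.
2230 has 365 days, so 365 − 53 = 312 days remain in 2230.
Full years 2231–2240: 7 common + 3 leap = 7×365 + 3×366 = 3653 days.
Total: 312 + 3653 + 197 = 4162 days.
4162 mod 7 = 4, so 4 days after Monday is Friday.

Friday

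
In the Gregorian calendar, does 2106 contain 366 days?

2106 is not a leap year.

No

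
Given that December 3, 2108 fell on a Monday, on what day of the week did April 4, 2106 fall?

Count forward from the earlier date (April 4, 2106) to the later (December 3, 2108):
April 4, 2106 → April 4, 2107: 365 days.
April 4, 2107 → April 4, 2108: 366 days (2108 is a leap year).
April 2108: 30 − 4 = 26 days remain.
Then May (31), June (30), July (31), August (31), September (30), October (31), November (30): 31 + 30 + 31 + 31 + 30 + 31 + 30 = 214 days.
December 1–3, 2108: 3 days.
Residual: 243 days.
Total: 974 days.
974 mod 7 = 1, so 1 day before Monday is Sunday.

Sunday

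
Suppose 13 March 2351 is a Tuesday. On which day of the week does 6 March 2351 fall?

Tuesday

Count forward from the earlier date (March 6, 2351) to the later (March 13, 2351):
Within March 2351: 13 − 6 = 7 days.
7 is a multiple of 7, so 6 March 2351 falls on the same weekday: Tuesday.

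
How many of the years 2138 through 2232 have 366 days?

Years divisible by 4: 2140, 2144, …, 2232 — 24 in all.
Of these, 2200 is divisible by 100 but not 400, so not leap.
Leap years: 24 − 1 = 23.

23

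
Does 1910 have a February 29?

1910 is not a leap year.

No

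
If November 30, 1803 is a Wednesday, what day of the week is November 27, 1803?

Count forward from the earlier date (November 27, 1803) to the later (November 30, 1803):
Within November 1803: 30 − 27 = 3 days.
3 mod 7 = 3, so 3 days before Wednesday is Sunday.

Sunday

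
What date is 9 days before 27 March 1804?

18 March 1804

Count 9 days before March 27, 1804:
Within March 1804: 27 − 18 = 9 days.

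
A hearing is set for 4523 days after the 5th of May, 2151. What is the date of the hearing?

the 22nd of September, 2163

Count 4523 days after May 5, 2151:
Day-of-year of May 5, 2151: 125.
Day-of-year of September 22, 2163: 265.
2151 has 365 days, so 365 − 125 = 240 days remain in 2151.
Full years 2152–2162: 8 common + 3 leap = 8×365 + 3×366 = 4018 days.
Total: 240 + 4018 + 265 = 4523 days.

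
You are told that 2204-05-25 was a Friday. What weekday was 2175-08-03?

Count forward from the earlier date (August 3, 2175) to the later (May 25, 2204):
From August 3, 2175 to August 3, 2203: 28 years, of which 6 contain a Feb 29 — 22×365 + 6×366 = 10226 days.
(2200 is not a leap year (divisible by 100 but not 400).)
August 2203: 31 − 3 = 28 days remain.
Then September (30), October (31), November (30), December (31), January (31), February 2204 (29), March (31), April (30): 30 + 31 + 30 + 31 + 31 + 29 + 31 + 30 = 243 days.
May 1–25, 2204: 25 days.
Residual: 296 days.
Total: 10522 days.
10522 mod 7 = 1, so 1 day before Friday is Thursday.

Thursday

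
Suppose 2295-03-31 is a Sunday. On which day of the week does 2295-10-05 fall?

March 2295: 31 − 31 = 0 days remain.
Then April (30), May (31), June (30), July (31), August (31), September (30): 30 + 31 + 30 + 31 + 31 + 30 = 183 days.
October 1–5, 2295: 5 days.
Total: 0 + 183 + 5 = 188 days.
188 mod 7 = 6, so 6 days after Sunday is Saturday.

Saturday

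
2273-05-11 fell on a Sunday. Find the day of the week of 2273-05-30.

Within May 2273: 30 − 11 = 19 days.
19 mod 7 = 5, so 5 days after Sunday is Friday.

Friday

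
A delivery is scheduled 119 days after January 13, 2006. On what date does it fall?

May 12, 2006

Count 119 days after January 13, 2006:
January 2006: 31 − 13 = 18 days remain.
Then February 2006 (28), March (31), April (30): 28 + 31 + 30 = 89 days.
May 1–12, 2006: 12 days.
Total: 18 + 89 + 12 = 119 days.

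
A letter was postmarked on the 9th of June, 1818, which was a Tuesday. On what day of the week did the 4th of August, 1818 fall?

Tuesday

June 1818: 30 − 9 = 21 days remain.
Then July (31): 31 days.
August 1–4, 1818: 4 days.
Total: 21 + 31 + 4 = 56 days.
56 is a multiple of 7, so the 4th of August, 1818 falls on the same weekday: Tuesday.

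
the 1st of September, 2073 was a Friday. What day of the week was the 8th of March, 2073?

Wednesday

Count forward from the earlier date (March 8, 2073) to the later (September 1, 2073):
March 2073: 31 − 8 = 23 days remain.
Then April (30), May (31), June (30), July (31), August (31): 30 + 31 + 30 + 31 + 31 = 153 days.
September 1, 2073: 1 day.
Total: 23 + 153 + 1 = 177 days.
177 mod 7 = 2, so 2 days before Friday is Wednesday.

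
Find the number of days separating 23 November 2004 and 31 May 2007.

Day-of-year of November 23, 2004: 328.
Day-of-year of May 31, 2007: 151.
2004 has 366 days, so 366 − 328 = 38 days remain in 2004.
Full years: 2005: 365; 2006: 365. Sum = 730.
Total: 38 + 730 + 151 = 919 days.

919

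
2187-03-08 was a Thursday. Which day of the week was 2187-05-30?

March 2187: 31 − 8 = 23 days remain.
Then April (30): 30 days.
May 1–30, 2187: 30 days.
Total: 23 + 30 + 30 = 83 days.
83 mod 7 = 6, so 6 days after Thursday is Wednesday.

Wednesday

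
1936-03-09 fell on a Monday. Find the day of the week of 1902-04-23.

Count forward from the earlier date (April 23, 1902) to the later (March 9, 1936):
Day-of-year of April 23, 1902: 113.
Day-of-year of March 9, 1936: 69.
1902 has 365 days, so 365 − 113 = 252 days remain in 1902.
Full years 1903–1935: 25 common + 8 leap = 25×365 + 8×366 = 12053 days.
Total: 252 + 12053 + 69 = 12374 days.
12374 mod 7 = 5, so 5 days before Monday is Wednesday.

Wednesday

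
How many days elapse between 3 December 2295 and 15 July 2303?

2780

Day-of-year of December 3, 2295: 337.
Day-of-year of July 15, 2303: 196.
2295 has 365 days, so 365 − 337 = 28 days remain in 2295.
Full years 2296–2302: 6 common + 1 leap = 6×365 + 1×366 = 2556 days.
Total: 28 + 2556 + 196 = 2780 days.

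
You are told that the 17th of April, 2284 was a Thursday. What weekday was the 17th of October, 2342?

From April 17, 2284 to April 17, 2342: 58 years, of which 13 contain a Feb 29 — 45×365 + 13×366 = 21183 days.
(2300 is not a leap year (divisible by 100 but not 400).)
April 2342: 30 − 17 = 13 days remain.
Then May (31), June (30), July (31), August (31), September (30): 31 + 30 + 31 + 31 + 30 = 153 days.
October 1–17, 2342: 17 days.
Residual: 183 days.
Total: 21366 days.
21366 mod 7 = 2, so 2 days after Thursday is Saturday.

Saturday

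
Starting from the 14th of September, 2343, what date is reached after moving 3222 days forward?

the 10th of July, 2352

Count 3222 days after September 14, 2343:
From September 14, 2343 to September 14, 2351: 8 years, of which 2 contain a Feb 29 — 6×365 + 2×366 = 2922 days.
September 2351: 30 − 14 = 16 days remain.
Then 9 full months totalling 274 days.
July 1–10, 2352: 10 days.
Residual: 300 days.
Total: 3222 days.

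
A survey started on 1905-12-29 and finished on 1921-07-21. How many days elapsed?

From December 29, 1905 to December 29, 1920: 15 years, of which 4 contain a Feb 29 — 11×365 + 4×366 = 5479 days.
December 1920: 31 − 29 = 2 days remain.
Then January (31), February 1921 (28), March (31), April (30), May (31), June (30): 31 + 28 + 31 + 30 + 31 + 30 = 181 days.
July 1–21, 1921: 21 days.
Residual: 204 days.
Total: 5683 days.

5683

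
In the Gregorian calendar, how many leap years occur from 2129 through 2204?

Years divisible by 4: 2132, 2136, …, 2204 — 19 in all.
Of these, 2200 is divisible by 100 but not 400, so not leap.
Leap years: 19 − 1 = 18.

18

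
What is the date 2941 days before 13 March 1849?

22 February 1841

Count 2941 days before March 13, 1849:
Day-of-year of February 22, 1841: 53.
Day-of-year of March 13, 1849: 72.
1841 has 365 days, so 365 − 53 = 312 days remain in 1841.
Full years 1842–1848: 5 common + 2 leap = 5×365 + 2×366 = 2557 days.
Total: 312 + 2557 + 72 = 2941 days.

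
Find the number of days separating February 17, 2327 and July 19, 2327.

152

February 2327: 28 − 17 = 11 days remain (2327 is not a leap year, so February has 28 days).
Then March (31), April (30), May (31), June (30): 31 + 30 + 31 + 30 = 122 days.
July 1–19, 2327: 19 days.
Total: 11 + 122 + 19 = 152 days.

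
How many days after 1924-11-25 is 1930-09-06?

2111

November 25, 1924 → November 25, 1925: 365 days.
November 25, 1925 → November 25, 1926: 365 days.
November 25, 1926 → November 25, 1927: 365 days.
November 25, 1927 → November 25, 1928: 366 days (1928 is a leap year).
November 25, 1928 → November 25, 1929: 365 days.
November 1929: 30 − 25 = 5 days remain.
Then 9 full months totalling 274 days.
September 1–6, 1930: 6 days.
Residual: 285 days.
Total: 2111 days.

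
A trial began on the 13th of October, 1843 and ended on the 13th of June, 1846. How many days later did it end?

974

October 13, 1843 → October 13, 1844: 366 days (1844 is a leap year).
October 13, 1844 → October 13, 1845: 365 days.
October 1845: 31 − 13 = 18 days remain.
Then November (30), December (31), January (31), February 1846 (28), March (31), April (30), May (31): 30 + 31 + 31 + 28 + 31 + 30 + 31 = 212 days.
June 1–13, 1846: 13 days.
Residual: 243 days.
Total: 974 days.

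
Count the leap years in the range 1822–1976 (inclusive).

38

Years divisible by 4: 1824, 1828, …, 1976 — 39 in all.
Of these, 1900 is divisible by 100 but not 400, so not leap.
Leap years: 39 − 1 = 38.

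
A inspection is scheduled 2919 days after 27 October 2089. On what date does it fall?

24 October 2097

Count 2919 days after October 27, 2089:
Day-of-year of October 27, 2089: 300.
Day-of-year of October 24, 2097: 297.
2089 has 365 days, so 365 − 300 = 65 days remain in 2089.
Full years 2090–2096: 5 common + 2 leap = 5×365 + 2×366 = 2557 days.
Total: 65 + 2557 + 297 = 2919 days.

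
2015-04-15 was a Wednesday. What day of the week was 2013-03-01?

Count forward from the earlier date (March 1, 2013) to the later (April 15, 2015):
March 1, 2013 → March 1, 2014: 365 days.
March 1, 2014 → March 1, 2015: 365 days.
March 2015: 31 − 1 = 30 days remain.
April 1–15, 2015: 15 days.
Residual: 45 days.
Total: 775 days.
775 mod 7 = 5, so 5 days before Wednesday is Friday.

Friday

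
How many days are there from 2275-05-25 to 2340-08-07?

23815

From May 25, 2275 to May 25, 2340: 65 years, of which 16 contain a Feb 29 — 49×365 + 16×366 = 23741 days.
(2300 is not a leap year (divisible by 100 but not 400).)
May 2340: 31 − 25 = 6 days remain.
Then June (30), July (31): 30 + 31 = 61 days.
August 1–7, 2340: 7 days.
Residual: 74 days.
Total: 23815 days.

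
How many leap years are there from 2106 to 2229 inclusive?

Years divisible by 4: 2108, 2112, …, 2228 — 31 in all.
Of these, 2200 is divisible by 100 but not 400, so not leap.
Leap years: 31 − 1 = 30.

30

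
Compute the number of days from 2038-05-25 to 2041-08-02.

May 25, 2038 → May 25, 2039: 365 days.
May 25, 2039 → May 25, 2040: 366 days (2040 is a leap year).
May 25, 2040 → May 25, 2041: 365 days.
May 2041: 31 − 25 = 6 days remain.
Then June (30), July (31): 30 + 31 = 61 days.
August 1–2, 2041: 2 days.
Residual: 69 days.
Total: 1165 days.

1165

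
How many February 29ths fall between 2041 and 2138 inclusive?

23

Years divisible by 4: 2044, 2048, …, 2136 — 24 in all.
Of these, 2100 is divisible by 100 but not 400, so not leap.
Leap years: 24 − 1 = 23.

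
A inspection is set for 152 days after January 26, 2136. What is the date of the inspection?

June 26, 2136

Count 152 days after January 26, 2136:
January 2136: 31 − 26 = 5 days remain.
Then February 2136 (29), March (31), April (30), May (31): 29 + 31 + 30 + 31 = 121 days.
June 1–26, 2136: 26 days.
Total: 5 + 121 + 26 = 152 days.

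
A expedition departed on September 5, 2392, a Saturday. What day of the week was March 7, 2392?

Saturday

Count forward from the earlier date (March 7, 2392) to the later (September 5, 2392):
March 2392: 31 − 7 = 24 days remain.
Then April (30), May (31), June (30), July (31), August (31): 30 + 31 + 30 + 31 + 31 = 153 days.
September 1–5, 2392: 5 days.
Total: 24 + 153 + 5 = 182 days.
182 is a multiple of 7, so March 7, 2392 falls on the same weekday: Saturday.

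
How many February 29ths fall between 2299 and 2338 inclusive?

9

Years divisible by 4 in [2299, 2338]: 2300, 2304, 2308, 2312, 2316, 2320, 2324, 2328, 2332, 2336.
Of these, 2300 is divisible by 100 but not 400, so not leap.
Leap years: 10 − 1 = 9.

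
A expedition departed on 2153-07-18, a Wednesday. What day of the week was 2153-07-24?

Tuesday

Within July 2153: 24 − 18 = 6 days.
6 mod 7 = 6, so 6 days after Wednesday is Tuesday.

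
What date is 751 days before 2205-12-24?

2203-12-04

Count 751 days before December 24, 2205:
December 2203: 31 − 4 = 27 days remain.
Then 23 full months totalling 700 days.
December 1–24, 2205: 24 days.
Total: 27 + 700 + 24 = 751 days.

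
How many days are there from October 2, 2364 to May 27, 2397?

11925

From October 2, 2364 to October 2, 2396: 32 years, of which 8 contain a Feb 29 — 24×365 + 8×366 = 11688 days.
October 2396: 31 − 2 = 29 days remain.
Then November (30), December (31), January (31), February 2397 (28), March (31), April (30): 30 + 31 + 31 + 28 + 31 + 30 = 181 days.
May 1–27, 2397: 27 days.
Residual: 237 days.
Total: 11925 days.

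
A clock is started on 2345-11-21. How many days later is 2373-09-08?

Day-of-year of November 21, 2345: 325.
Day-of-year of September 8, 2373: 251.
2345 has 365 days, so 365 − 325 = 40 days remain in 2345.
Full years 2346–2372: 20 common + 7 leap = 20×365 + 7×366 = 9862 days.
Total: 40 + 9862 + 251 = 10153 days.

10153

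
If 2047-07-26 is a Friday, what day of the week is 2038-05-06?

Thursday

Count forward from the earlier date (May 6, 2038) to the later (July 26, 2047):
From May 6, 2038 to May 6, 2047: 9 years, of which 2 contain a Feb 29 — 7×365 + 2×366 = 3287 days.
May 2047: 31 − 6 = 25 days remain.
Then June (30): 30 days.
July 1–26, 2047: 26 days.
Residual: 81 days.
Total: 3368 days.
3368 mod 7 = 1, so 1 day before Friday is Thursday.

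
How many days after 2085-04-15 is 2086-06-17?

April 2085: 30 − 15 = 15 days remain.
Then 13 full months totalling 396 days.
June 1–17, 2086: 17 days.
Total: 15 + 396 + 17 = 428 days.

428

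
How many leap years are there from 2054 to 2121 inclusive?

Years divisible by 4: 2056, 2060, …, 2120 — 17 in all.
Of these, 2100 is divisible by 100 but not 400, so not leap.
Leap years: 17 − 1 = 16.

16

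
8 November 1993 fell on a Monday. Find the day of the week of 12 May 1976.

Wednesday

Count forward from the earlier date (May 12, 1976) to the later (November 8, 1993):
From May 12, 1976 to May 12, 1993: 17 years, of which 4 contain a Feb 29 — 13×365 + 4×366 = 6209 days.
May 1993: 31 − 12 = 19 days remain.
Then June (30), July (31), August (31), September (30), October (31): 30 + 31 + 31 + 30 + 31 = 153 days.
November 1–8, 1993: 8 days.
Residual: 180 days.
Total: 6389 days.
6389 mod 7 = 5, so 5 days before Monday is Wednesday.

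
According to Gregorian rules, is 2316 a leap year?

2316 is a leap year.

Yes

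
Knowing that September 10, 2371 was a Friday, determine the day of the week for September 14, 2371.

Tuesday

Within September 2371: 14 − 10 = 4 days.
4 mod 7 = 4, so 4 days after Friday is Tuesday.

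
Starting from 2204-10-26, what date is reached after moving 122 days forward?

2205-02-25

Count 122 days after October 26, 2204:
October 2204: 31 − 26 = 5 days remain.
Then November (30), December (31), January (31): 30 + 31 + 31 = 92 days.
February 1–25, 2205: 25 days (2205 is not a leap year).
Residual: 122 days.
Total: 122 days.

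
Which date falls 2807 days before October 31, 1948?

February 23, 1941

Count 2807 days before October 31, 1948:
Day-of-year of February 23, 1941: 54.
Day-of-year of October 31, 1948: 305.
1941 has 365 days, so 365 − 54 = 311 days remain in 1941.
Full years: 1942: 365; 1943: 365; 1944: 366; 1945: 365; 1946: 365; 1947: 365. Sum = 2191.
Total: 311 + 2191 + 305 = 2807 days.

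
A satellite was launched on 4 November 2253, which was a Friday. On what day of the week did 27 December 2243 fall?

Count forward from the earlier date (December 27, 2243) to the later (November 4, 2253):
Day-of-year of December 27, 2243: 361.
Day-of-year of November 4, 2253: 308.
2243 has 365 days, so 365 − 361 = 4 days remain in 2243.
Full years 2244–2252: 6 common + 3 leap = 6×365 + 3×366 = 3288 days.
Total: 4 + 3288 + 308 = 3600 days.
3600 mod 7 = 2, so 2 days before Friday is Wednesday.

Wednesday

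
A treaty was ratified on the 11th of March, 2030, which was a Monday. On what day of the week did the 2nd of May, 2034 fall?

Day-of-year of March 11, 2030: 70.
Day-of-year of May 2, 2034: 122.
2030 has 365 days, so 365 − 70 = 295 days remain in 2030.
Full years: 2031: 365; 2032: 366; 2033: 365. Sum = 1096.
Total: 295 + 1096 + 122 = 1513 days.
1513 mod 7 = 1, so 1 day after Monday is Tuesday.

Tuesday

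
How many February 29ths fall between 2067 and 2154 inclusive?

Years divisible by 4: 2068, 2072, …, 2152 — 22 in all.
Of these, 2100 is divisible by 100 but not 400, so not leap.
Leap years: 22 − 1 = 21.

21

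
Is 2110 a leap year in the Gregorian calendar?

No

2110 is not a leap year.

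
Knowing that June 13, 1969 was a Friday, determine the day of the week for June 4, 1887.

Count forward from the earlier date (June 4, 1887) to the later (June 13, 1969):
Day-of-year of June 4, 1887: 155.
Day-of-year of June 13, 1969: 164.
1887 has 365 days, so 365 − 155 = 210 days remain in 1887.
Full years 1888–1968: 61 common + 20 leap = 61×365 + 20×366 = 29585 days.
Total: 210 + 29585 + 164 = 29959 days.
29959 mod 7 = 6, so 6 days before Friday is Saturday.

Saturday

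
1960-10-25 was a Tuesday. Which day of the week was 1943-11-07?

Count forward from the earlier date (November 7, 1943) to the later (October 25, 1960):
From November 7, 1943 to November 7, 1959: 16 years, of which 4 contain a Feb 29 — 12×365 + 4×366 = 5844 days.
November 1959: 30 − 7 = 23 days remain.
Then 10 full months totalling 305 days.
October 1–25, 1960: 25 days.
Residual: 353 days.
Total: 6197 days.
6197 mod 7 = 2, so 2 days before Tuesday is Sunday.

Sunday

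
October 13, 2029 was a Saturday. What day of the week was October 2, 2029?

Count forward from the earlier date (October 2, 2029) to the later (October 13, 2029):
Within October 2029: 13 − 2 = 11 days.
11 mod 7 = 4, so 4 days before Saturday is Tuesday.

Tuesday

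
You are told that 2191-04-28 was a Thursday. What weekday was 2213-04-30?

Friday

Day-of-year of April 28, 2191: 118.
Day-of-year of April 30, 2213: 120.
2191 has 365 days, so 365 − 118 = 247 days remain in 2191.
Full years 2192–2212: 16 common + 5 leap = 16×365 + 5×366 = 7670 days.
Total: 247 + 7670 + 120 = 8037 days.
8037 mod 7 = 1, so 1 day after Thursday is Friday.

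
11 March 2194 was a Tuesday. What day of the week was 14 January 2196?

Day-of-year of March 11, 2194: 70.
Day-of-year of January 14, 2196: 14.
2194 has 365 days, so 365 − 70 = 295 days remain in 2194.
Full years: 2195: 365. Sum = 365.
Total: 295 + 365 + 14 = 674 days.
674 mod 7 = 2, so 2 days after Tuesday is Thursday.

Thursday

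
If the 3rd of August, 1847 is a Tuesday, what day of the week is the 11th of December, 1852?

Day-of-year of August 3, 1847: 215.
Day-of-year of December 11, 1852: 346.
1847 has 365 days, so 365 − 215 = 150 days remain in 1847.
Full years: 1848: 366; 1849: 365; 1850: 365; 1851: 365. Sum = 1461.
Total: 150 + 1461 + 346 = 1957 days.
1957 mod 7 = 4, so 4 days after Tuesday is Saturday.

Saturday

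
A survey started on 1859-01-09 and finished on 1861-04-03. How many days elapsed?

815

Day-of-year of January 9, 1859: 9.
Day-of-year of April 3, 1861: 93.
1859 has 365 days, so 365 − 9 = 356 days remain in 1859.
Full years: 1860: 366. Sum = 366.
Total: 356 + 366 + 93 = 815 days.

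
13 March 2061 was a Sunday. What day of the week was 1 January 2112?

Friday

From March 13, 2061 to March 13, 2111: 50 years, of which 11 contain a Feb 29 — 39×365 + 11×366 = 18261 days.
(2100 is not a leap year (divisible by 100 but not 400).)
March 2111: 31 − 13 = 18 days remain.
Then 9 full months totalling 275 days.
January 1, 2112: 1 day.
Residual: 294 days.
Total: 18555 days.
18555 mod 7 = 5, so 5 days after Sunday is Friday.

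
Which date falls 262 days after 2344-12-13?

2345-09-01

Count 262 days after December 13, 2344:
Day-of-year of December 13, 2344: 348.
Day-of-year of September 1, 2345: 244.
2344 has 366 days, so 366 − 348 = 18 days remain in 2344.
Total: 18 + 244 = 262 days.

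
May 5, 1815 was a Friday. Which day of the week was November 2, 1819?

May 5, 1815 → May 5, 1816: 366 days (1816 is a leap year).
May 5, 1816 → May 5, 1817: 365 days.
May 5, 1817 → May 5, 1818: 365 days.
May 5, 1818 → May 5, 1819: 365 days.
May 1819: 31 − 5 = 26 days remain.
Then June (30), July (31), August (31), September (30), October (31): 30 + 31 + 31 + 30 + 31 = 153 days.
November 1–2, 1819: 2 days.
Residual: 181 days.
Total: 1642 days.
1642 mod 7 = 4, so 4 days after Friday is Tuesday.

Tuesday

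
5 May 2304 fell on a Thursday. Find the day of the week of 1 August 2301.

Count forward from the earlier date (August 1, 2301) to the later (May 5, 2304):
August 1, 2301 → August 1, 2302: 365 days.
August 1, 2302 → August 1, 2303: 365 days.
August 2303: 31 − 1 = 30 days remain.
Then September (30), October (31), November (30), December (31), January (31), February 2304 (29), March (31), April (30): 30 + 31 + 30 + 31 + 31 + 29 + 31 + 30 = 243 days.
May 1–5, 2304: 5 days.
Residual: 278 days.
Total: 1008 days.
1008 is a multiple of 7, so 1 August 2301 falls on the same weekday: Thursday.

Thursday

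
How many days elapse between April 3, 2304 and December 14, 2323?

7194

Day-of-year of April 3, 2304: 94.
Day-of-year of December 14, 2323: 348.
2304 has 366 days, so 366 − 94 = 272 days remain in 2304.
Full years 2305–2322: 14 common + 4 leap = 14×365 + 4×366 = 6574 days.
Total: 272 + 6574 + 348 = 7194 days.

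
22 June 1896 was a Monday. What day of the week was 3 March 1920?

Day-of-year of June 22, 1896: 174.
Day-of-year of March 3, 1920: 63.
1896 has 366 days, so 366 − 174 = 192 days remain in 1896.
Full years 1897–1919: 19 common + 4 leap = 19×365 + 4×366 = 8399 days.
Total: 192 + 8399 + 63 = 8654 days.
8654 mod 7 = 2, so 2 days after Monday is Wednesday.

Wednesday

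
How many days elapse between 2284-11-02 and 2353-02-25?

24951

From November 2, 2284 to November 2, 2352: 68 years, of which 16 contain a Feb 29 — 52×365 + 16×366 = 24836 days.
(2300 is not a leap year (divisible by 100 but not 400).)
November 2352: 30 − 2 = 28 days remain.
Then December (31), January (31): 31 + 31 = 62 days.
February 1–25, 2353: 25 days (2353 is not a leap year).
Residual: 115 days.
Total: 24951 days.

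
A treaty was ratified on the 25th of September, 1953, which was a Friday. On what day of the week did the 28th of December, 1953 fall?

Monday

September 1953: 30 − 25 = 5 days remain.
Then October (31), November (30): 31 + 30 = 61 days.
December 1–28, 1953: 28 days.
Total: 5 + 61 + 28 = 94 days.
94 mod 7 = 3, so 3 days after Friday is Monday.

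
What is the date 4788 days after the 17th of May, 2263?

the 25th of June, 2276

Count 4788 days after May 17, 2263:
From May 17, 2263 to May 17, 2276: 13 years, of which 4 contain a Feb 29 — 9×365 + 4×366 = 4749 days.
May 2276: 31 − 17 = 14 days remain.
June 1–25, 2276: 25 days.
Residual: 39 days.
Total: 4788 days.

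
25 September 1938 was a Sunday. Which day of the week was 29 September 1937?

Count forward from the earlier date (September 29, 1937) to the later (September 25, 1938):
September 1937: 30 − 29 = 1 day remains.
Then 11 full months totalling 335 days.
September 1–25, 1938: 25 days.
Residual: 361 days.
Total: 361 days.
361 mod 7 = 4, so 4 days before Sunday is Wednesday.

Wednesday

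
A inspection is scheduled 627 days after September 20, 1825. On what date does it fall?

June 9, 1827

Count 627 days after September 20, 1825:
Day-of-year of September 20, 1825: 263.
Day-of-year of June 9, 1827: 160.
1825 has 365 days, so 365 − 263 = 102 days remain in 1825.
Full years: 1826: 365. Sum = 365.
Total: 102 + 365 + 160 = 627 days.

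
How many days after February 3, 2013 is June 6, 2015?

February 3, 2013 → February 3, 2014: 365 days.
February 3, 2014 → February 3, 2015: 365 days.
February 2015: 28 − 3 = 25 days remain (2015 is not a leap year, so February has 28 days).
Then March (31), April (30), May (31): 31 + 30 + 31 = 92 days.
June 1–6, 2015: 6 days.
Residual: 123 days.
Total: 853 days.

853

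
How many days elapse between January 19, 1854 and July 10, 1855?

Day-of-year of January 19, 1854: 19.
Day-of-year of July 10, 1855: 191.
1854 has 365 days, so 365 − 19 = 346 days remain in 1854.
Total: 346 + 191 = 537 days.

537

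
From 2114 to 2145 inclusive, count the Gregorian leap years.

Years divisible by 4 in [2114, 2145]: 2116, 2120, 2124, 2128, 2132, 2136, 2140, 2144.
No century exceptions apply. Count: 8.

8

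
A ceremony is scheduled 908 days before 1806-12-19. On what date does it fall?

1804-06-24

Count 908 days before December 19, 1806:
June 24, 1804 → June 24, 1805: 365 days.
June 24, 1805 → June 24, 1806: 365 days.
June 1806: 30 − 24 = 6 days remain.
Then July (31), August (31), September (30), October (31), November (30): 31 + 31 + 30 + 31 + 30 = 153 days.
December 1–19, 1806: 19 days.
Residual: 178 days.
Total: 908 days.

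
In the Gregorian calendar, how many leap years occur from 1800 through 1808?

2

Years divisible by 4 in [1800, 1808]: 1800, 1804, 1808.
Of these, 1800 is divisible by 100 but not 400, so not leap.
Leap years: 3 − 1 = 2.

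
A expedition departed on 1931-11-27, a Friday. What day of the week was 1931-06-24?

Wednesday

Count forward from the earlier date (June 24, 1931) to the later (November 27, 1931):
June 1931: 30 − 24 = 6 days remain.
Then July (31), August (31), September (30), October (31): 31 + 31 + 30 + 31 = 123 days.
November 1–27, 1931: 27 days.
Total: 6 + 123 + 27 = 156 days.
156 mod 7 = 2, so 2 days before Friday is Wednesday.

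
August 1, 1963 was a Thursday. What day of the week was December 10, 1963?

August 1963: 31 − 1 = 30 days remain.
Then September (30), October (31), November (30): 30 + 31 + 30 = 91 days.
December 1–10, 1963: 10 days.
Total: 30 + 91 + 10 = 131 days.
131 mod 7 = 5, so 5 days after Thursday is Tuesday.

Tuesday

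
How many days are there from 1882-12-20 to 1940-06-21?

21002

Day-of-year of December 20, 1882: 354.
Day-of-year of June 21, 1940: 173.
1882 has 365 days, so 365 − 354 = 11 days remain in 1882.
Full years 1883–1939: 44 common + 13 leap = 44×365 + 13×366 = 20818 days.
Total: 11 + 20818 + 173 = 21002 days.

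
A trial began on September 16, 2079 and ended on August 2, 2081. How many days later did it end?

686

Day-of-year of September 16, 2079: 259.
Day-of-year of August 2, 2081: 214.
2079 has 365 days, so 365 − 259 = 106 days remain in 2079.
Full years: 2080: 366. Sum = 366.
Total: 106 + 366 + 214 = 686 days.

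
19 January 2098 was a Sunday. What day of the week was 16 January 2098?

Count forward from the earlier date (January 16, 2098) to the later (January 19, 2098):
Within January 2098: 19 − 16 = 3 days.
3 mod 7 = 3, so 3 days before Sunday is Thursday.

Thursday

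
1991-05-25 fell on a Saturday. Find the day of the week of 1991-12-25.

Wednesday

May 1991: 31 − 25 = 6 days remain.
Then June (30), July (31), August (31), September (30), October (31), November (30): 30 + 31 + 31 + 30 + 31 + 30 = 183 days.
December 1–25, 1991: 25 days.
Total: 6 + 183 + 25 = 214 days.
214 mod 7 = 4, so 4 days after Saturday is Wednesday.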